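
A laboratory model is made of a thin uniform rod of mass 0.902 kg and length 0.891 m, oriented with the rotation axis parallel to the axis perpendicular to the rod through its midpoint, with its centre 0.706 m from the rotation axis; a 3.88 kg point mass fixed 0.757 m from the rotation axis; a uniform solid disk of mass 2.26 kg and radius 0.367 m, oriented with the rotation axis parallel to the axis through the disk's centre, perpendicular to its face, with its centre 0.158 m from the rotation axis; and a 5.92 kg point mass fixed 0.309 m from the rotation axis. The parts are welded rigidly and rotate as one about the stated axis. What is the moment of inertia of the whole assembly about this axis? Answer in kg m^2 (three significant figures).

3.51

Thin rod: I_cm = (1/12)ML² = (1/12)(0.902)(0.891)² = 0.059673 kg m^2; centre at d = 0.706 m, so I = I_cm + Md² gives I = 0.059673 + (0.902)(0.706)² = 0.50926 kg m^2.
Point mass: I_cm = 0; centre at d = 0.757 m, so I = I_cm + Md² gives I = 0 + (3.88)(0.757)² = 2.2234 kg m^2.
Solid disk: I_cm = (1/2)MR² = (1/2)(2.26)(0.367)² = 0.1522 kg m^2; centre at d = 0.158 m, so I = I_cm + Md² gives I = 0.1522 + (2.26)(0.158)² = 0.20862 kg m^2.
Point mass: I_cm = 0; centre at d = 0.309 m, so I = I_cm + Md² gives I = 0 + (5.92)(0.309)² = 0.56525 kg m^2.
Total I = 0.50926 + 2.2234 + 0.20862 + 0.56525 = 3.5066 kg m^2.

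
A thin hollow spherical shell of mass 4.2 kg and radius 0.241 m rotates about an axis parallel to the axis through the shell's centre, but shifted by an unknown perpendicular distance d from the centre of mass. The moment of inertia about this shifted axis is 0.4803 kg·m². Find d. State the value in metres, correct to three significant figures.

0.275

About the centre-of-mass axis, I_cm = (2/3)MR² = (2/3)(4.2)(0.241)² = 0.16263 kg·m².
Parallel axis theorem: I = I_cm + Md², so Md² = 0.4803 − 0.16263 = 0.31767 kg·m².
d = √(0.31767 / 4.2) = 0.27502 m.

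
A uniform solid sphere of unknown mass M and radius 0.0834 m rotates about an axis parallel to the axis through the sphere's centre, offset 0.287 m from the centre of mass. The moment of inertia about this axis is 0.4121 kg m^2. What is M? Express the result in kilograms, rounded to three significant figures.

4.84

I = I_cm + Md² = (2/5)MR² + Md² = M·[0.4·(0.0834)² + (0.287)²] = M·0.085151.
So M = 0.4121 / 0.085151 = 4.8396 kg.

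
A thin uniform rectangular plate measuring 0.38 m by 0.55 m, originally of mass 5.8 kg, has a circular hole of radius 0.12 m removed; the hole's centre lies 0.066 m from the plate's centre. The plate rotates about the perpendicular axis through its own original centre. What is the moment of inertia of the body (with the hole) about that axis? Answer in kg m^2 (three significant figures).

0.201

Unpierced body about its centre: I₀ = (1/12)M(a²+b²) = (1/12)(5.8)[(0.38)² + (0.55)²] = 0.216 kg m^2.
The removed disk has mass m = M·πr²/(ab) = (5.8)·π(0.12)²/(0.38·0.55) = 1.2554 kg (same uniform areal density).
Its moment of inertia about the rotation axis (parallel-axis theorem): I_hole = (1/2)mr² + md² = (1/2)(1.2554)(0.12)² + (1.2554)(0.066)² = 0.014508 kg m^2.
Treating the hole as negative mass, I = I₀ − I_hole = 0.216 − 0.014508 = 0.20149 kg m^2.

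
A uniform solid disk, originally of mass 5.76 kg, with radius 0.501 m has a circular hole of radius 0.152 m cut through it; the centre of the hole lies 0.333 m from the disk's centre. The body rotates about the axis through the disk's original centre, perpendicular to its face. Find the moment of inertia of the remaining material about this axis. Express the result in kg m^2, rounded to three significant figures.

Unpierced body about its centre: I₀ = (1/2)MR² = (1/2)(5.76)(0.501)² = 0.72288 kg m^2.
The removed disk has mass m = M·(r/R)² = (5.76)(0.152/0.501)² = 0.53019 kg (same uniform areal density).
Its moment of inertia about the rotation axis (parallel-axis theorem): I_hole = (1/2)mr² + md² = (1/2)(0.53019)(0.152)² + (0.53019)(0.333)² = 0.064917 kg m^2.
Treating the hole as negative mass, I = I₀ − I_hole = 0.72288 − 0.064917 = 0.65797 kg m^2.

0.658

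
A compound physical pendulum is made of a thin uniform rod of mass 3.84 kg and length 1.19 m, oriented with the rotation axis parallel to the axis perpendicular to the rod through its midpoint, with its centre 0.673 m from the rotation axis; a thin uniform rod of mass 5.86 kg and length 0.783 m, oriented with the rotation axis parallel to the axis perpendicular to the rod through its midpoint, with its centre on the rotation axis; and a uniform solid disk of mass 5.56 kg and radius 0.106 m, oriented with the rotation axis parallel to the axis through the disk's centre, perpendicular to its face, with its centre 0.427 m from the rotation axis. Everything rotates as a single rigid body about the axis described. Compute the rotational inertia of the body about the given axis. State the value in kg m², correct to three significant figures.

3.54

Thin rod: I_cm = (1/12)ML² = (1/12)(3.84)(1.19)² = 0.45315 kg m²; centre at d = 0.673 m, so I = I_cm + Md² gives I = 0.45315 + (3.84)(0.673)² = 2.1924 kg m².
Thin rod: I_cm = (1/12)ML² = (1/12)(5.86)(0.783)² = 0.29939 kg m²; axis through the centre, so I = 0.29939 kg m².
Solid disk: I_cm = (1/2)MR² = (1/2)(5.56)(0.106)² = 0.031236 kg m²; centre at d = 0.427 m, so I = I_cm + Md² gives I = 0.031236 + (5.56)(0.427)² = 1.045 kg m².
Total I = 2.1924 + 0.29939 + 1.045 = 3.5368 kg m².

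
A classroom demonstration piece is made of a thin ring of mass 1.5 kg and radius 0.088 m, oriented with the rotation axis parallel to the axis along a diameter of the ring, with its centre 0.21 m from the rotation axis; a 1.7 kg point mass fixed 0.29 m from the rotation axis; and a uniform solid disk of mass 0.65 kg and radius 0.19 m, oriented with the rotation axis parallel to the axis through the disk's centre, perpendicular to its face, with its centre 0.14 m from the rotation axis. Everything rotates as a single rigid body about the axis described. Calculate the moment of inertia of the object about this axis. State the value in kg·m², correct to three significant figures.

0.239

Thin ring: I_cm = (1/2)MR² = (1/2)(1.5)(0.088)² = 0.005808 kg·m²; centre at d = 0.21 m, so I = I_cm + Md² gives I = 0.005808 + (1.5)(0.21)² = 0.071958 kg·m².
Point mass: I_cm = 0; centre at d = 0.29 m, so I = I_cm + Md² gives I = 0 + (1.7)(0.29)² = 0.14297 kg·m².
Solid disk: I_cm = (1/2)MR² = (1/2)(0.65)(0.19)² = 0.011732 kg·m²; centre at d = 0.14 m, so I = I_cm + Md² gives I = 0.011732 + (0.65)(0.14)² = 0.024473 kg·m².
Total I = 0.071958 + 0.14297 + 0.024473 = 0.2394 kg·m².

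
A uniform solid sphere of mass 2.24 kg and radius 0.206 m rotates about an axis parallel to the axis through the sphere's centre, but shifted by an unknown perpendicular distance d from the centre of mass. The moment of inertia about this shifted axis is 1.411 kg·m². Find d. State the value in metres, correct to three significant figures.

0.783

About the centre-of-mass axis, I_cm = (2/5)MR² = (2/5)(2.24)(0.206)² = 0.038023 kg·m².
Parallel axis theorem: I = I_cm + Md², so Md² = 1.411 − 0.038023 = 1.373 kg·m².
d = √(1.373 / 2.24) = 0.7829 m.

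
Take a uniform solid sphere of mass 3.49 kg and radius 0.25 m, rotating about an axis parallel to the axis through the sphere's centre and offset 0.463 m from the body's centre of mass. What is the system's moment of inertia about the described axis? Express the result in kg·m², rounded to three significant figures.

I_cm = (2/5)MR² = (2/5)(3.49)(0.25)² = 0.08725 kg·m²; centre at d = 0.463 m, so I = I_cm + Md² gives I = 0.08725 + (3.49)(0.463)² = 0.8354 kg·m².

0.835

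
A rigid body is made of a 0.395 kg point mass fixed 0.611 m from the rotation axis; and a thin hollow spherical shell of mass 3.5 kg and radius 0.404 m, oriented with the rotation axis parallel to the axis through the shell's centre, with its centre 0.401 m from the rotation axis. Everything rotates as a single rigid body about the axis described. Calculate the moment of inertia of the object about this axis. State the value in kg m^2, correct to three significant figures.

1.09

Point mass: I_cm = 0; centre at d = 0.611 m, so the parallel axis theorem gives I = 0 + (0.395)(0.611)² = 0.14746 kg m^2.
Spherical shell: I_cm = (2/3)MR² = (2/3)(3.5)(0.404)² = 0.38084 kg m^2; centre at d = 0.401 m, so the parallel axis theorem gives I = 0.38084 + (3.5)(0.401)² = 0.94364 kg m^2.
Total I = 0.14746 + 0.94364 = 1.0911 kg m^2.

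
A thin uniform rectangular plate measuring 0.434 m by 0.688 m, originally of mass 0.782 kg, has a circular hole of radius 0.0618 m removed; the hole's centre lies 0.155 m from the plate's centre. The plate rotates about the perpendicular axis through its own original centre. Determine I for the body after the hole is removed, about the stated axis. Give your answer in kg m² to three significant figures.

Unpierced body about its centre: I₀ = (1/12)M(a²+b²) = (1/12)(0.782)[(0.434)² + (0.688)²] = 0.043121 kg m².
The removed disk has mass m = M·πr²/(ab) = (0.782)·π(0.0618)²/(0.434·0.688) = 0.031424 kg (same uniform areal density).
Its moment of inertia about the rotation axis (parallel-axis theorem): I_hole = (1/2)mr² + md² = (1/2)(0.031424)(0.0618)² + (0.031424)(0.155)² = 0.00081496 kg m².
Treating the hole as negative mass, I = I₀ − I_hole = 0.043121 − 0.00081496 = 0.042306 kg m².

0.0423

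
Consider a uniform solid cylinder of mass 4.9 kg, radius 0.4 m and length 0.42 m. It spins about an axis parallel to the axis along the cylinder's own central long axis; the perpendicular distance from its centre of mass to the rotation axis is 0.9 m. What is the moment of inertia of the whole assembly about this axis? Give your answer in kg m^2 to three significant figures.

I_cm = (1/2)MR² = (1/2)(4.9)(0.4)² = 0.392 kg m^2; centre at d = 0.9 m, so I = I_cm + Md² gives I = 0.392 + (4.9)(0.9)² = 4.361 kg m^2.

4.36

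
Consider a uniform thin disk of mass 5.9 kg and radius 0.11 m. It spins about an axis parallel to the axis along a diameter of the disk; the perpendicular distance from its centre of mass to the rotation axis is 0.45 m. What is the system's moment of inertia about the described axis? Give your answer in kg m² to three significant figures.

1.21

I_cm = (1/4)MR² = (1/4)(5.9)(0.11)² = 0.017848 kg m²; centre at d = 0.45 m, so I = I_cm + Md² gives I = 0.017848 + (5.9)(0.45)² = 1.2126 kg m².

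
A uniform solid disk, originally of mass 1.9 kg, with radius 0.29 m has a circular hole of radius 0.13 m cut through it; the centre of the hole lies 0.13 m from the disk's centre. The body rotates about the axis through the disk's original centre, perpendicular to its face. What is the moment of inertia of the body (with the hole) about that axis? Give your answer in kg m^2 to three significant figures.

Unpierced body about its centre: I₀ = (1/2)MR² = (1/2)(1.9)(0.29)² = 0.079895 kg m^2.
The removed disk has mass m = M·(r/R)² = (1.9)(0.13/0.29)² = 0.38181 kg (same uniform areal density).
Its moment of inertia about the rotation axis (parallel-axis theorem): I_hole = (1/2)mr² + md² = (1/2)(0.38181)(0.13)² + (0.38181)(0.13)² = 0.0096788 kg m^2.
Treating the hole as negative mass, I = I₀ − I_hole = 0.079895 − 0.0096788 = 0.070216 kg m^2.

0.0702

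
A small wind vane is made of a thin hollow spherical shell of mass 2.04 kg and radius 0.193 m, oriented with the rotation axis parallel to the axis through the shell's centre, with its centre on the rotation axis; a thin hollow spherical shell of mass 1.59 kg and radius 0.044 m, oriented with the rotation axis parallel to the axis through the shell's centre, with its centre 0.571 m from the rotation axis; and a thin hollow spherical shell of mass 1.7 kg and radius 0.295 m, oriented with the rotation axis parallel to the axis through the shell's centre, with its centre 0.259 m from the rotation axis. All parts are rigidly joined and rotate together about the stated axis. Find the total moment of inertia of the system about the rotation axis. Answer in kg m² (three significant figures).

0.784

Spherical shell: I_cm = (2/3)MR² = (2/3)(2.04)(0.193)² = 0.050659 kg m²; axis through the centre, so I = 0.050659 kg m².
Spherical shell: I_cm = (2/3)MR² = (2/3)(1.59)(0.044)² = 0.0020522 kg m²; centre at d = 0.571 m, so I = I_cm + Md² gives I = 0.0020522 + (1.59)(0.571)² = 0.52046 kg m².
Spherical shell: I_cm = (2/3)MR² = (2/3)(1.7)(0.295)² = 0.098628 kg m²; centre at d = 0.259 m, so I = I_cm + Md² gives I = 0.098628 + (1.7)(0.259)² = 0.21267 kg m².
Total I = 0.050659 + 0.52046 + 0.21267 = 0.78378 kg m².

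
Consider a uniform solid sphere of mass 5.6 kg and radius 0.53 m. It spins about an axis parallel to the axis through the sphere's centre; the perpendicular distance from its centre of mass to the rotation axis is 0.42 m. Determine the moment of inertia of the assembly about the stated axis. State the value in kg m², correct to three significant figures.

I_cm = (2/5)MR² = (2/5)(5.6)(0.53)² = 0.62922 kg m²; centre at d = 0.42 m, so I = I_cm + Md² gives I = 0.62922 + (5.6)(0.42)² = 1.6171 kg m².

1.62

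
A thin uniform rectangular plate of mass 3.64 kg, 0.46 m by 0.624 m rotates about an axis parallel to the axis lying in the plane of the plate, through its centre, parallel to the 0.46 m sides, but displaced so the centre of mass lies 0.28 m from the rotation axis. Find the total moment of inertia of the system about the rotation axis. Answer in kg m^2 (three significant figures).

0.403

I_cm = (1/12)Mb² = (1/12)(3.64)(0.624)² = 0.11811 kg m^2; centre at d = 0.28 m, so the parallel axis theorem gives I = 0.11811 + (3.64)(0.28)² = 0.40349 kg m^2.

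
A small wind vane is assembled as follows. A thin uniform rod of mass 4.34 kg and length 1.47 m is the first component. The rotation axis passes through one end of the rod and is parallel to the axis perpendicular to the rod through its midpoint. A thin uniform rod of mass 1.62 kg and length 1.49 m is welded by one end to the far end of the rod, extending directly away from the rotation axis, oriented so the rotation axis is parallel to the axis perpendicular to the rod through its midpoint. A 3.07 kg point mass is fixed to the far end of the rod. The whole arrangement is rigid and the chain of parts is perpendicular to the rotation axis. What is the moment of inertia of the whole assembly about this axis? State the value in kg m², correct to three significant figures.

Thin rod: I_cm = (1/12)ML² = (1/12)(4.34)(1.47)² = 0.78153 kg m²; centre at d = 0.735 m, so the parallel axis theorem gives I = 0.78153 + (4.34)(0.735)² = 3.1261 kg m².
Thin rod: I_cm = (1/12)ML² = (1/12)(1.62)(1.49)² = 0.29971 kg m²; centre at d = 0.735 + 0.735 + 0.745 = 2.215 m, so the parallel axis theorem gives I = 0.29971 + (1.62)(2.215)² = 8.2478 kg m².
Point mass: I_cm = 0; centre at d = 0.735 + 0.735 + 0.745 + 0.745 = 2.96 m, so the parallel axis theorem gives I = 0 + (3.07)(2.96)² = 26.898 kg m².
Total I = 3.1261 + 8.2478 + 26.898 = 38.272 kg m².

38.3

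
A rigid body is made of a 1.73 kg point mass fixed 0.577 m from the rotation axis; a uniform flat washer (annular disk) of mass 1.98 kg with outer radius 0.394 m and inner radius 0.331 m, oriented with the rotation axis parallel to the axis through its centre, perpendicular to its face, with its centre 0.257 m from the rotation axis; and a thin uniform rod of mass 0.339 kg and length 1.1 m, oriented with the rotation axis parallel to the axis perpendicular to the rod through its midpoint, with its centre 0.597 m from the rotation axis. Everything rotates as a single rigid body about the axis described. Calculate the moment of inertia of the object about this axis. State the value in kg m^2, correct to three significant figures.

Point mass: I_cm = 0; centre at d = 0.577 m, so the parallel axis theorem gives I = 0 + (1.73)(0.577)² = 0.57597 kg m^2.
Annular disk: I_cm = (1/2)M(R²+r²) = (1/2)(1.98)[(0.394)² + (0.331)²] = 0.26215 kg m^2; centre at d = 0.257 m, so the parallel axis theorem gives I = 0.26215 + (1.98)(0.257)² = 0.39293 kg m^2.
Thin rod: I_cm = (1/12)ML² = (1/12)(0.339)(1.1)² = 0.034183 kg m^2; centre at d = 0.597 m, so the parallel axis theorem gives I = 0.034183 + (0.339)(0.597)² = 0.15501 kg m^2.
Total I = 0.57597 + 0.39293 + 0.15501 = 1.1239 kg m^2.

1.12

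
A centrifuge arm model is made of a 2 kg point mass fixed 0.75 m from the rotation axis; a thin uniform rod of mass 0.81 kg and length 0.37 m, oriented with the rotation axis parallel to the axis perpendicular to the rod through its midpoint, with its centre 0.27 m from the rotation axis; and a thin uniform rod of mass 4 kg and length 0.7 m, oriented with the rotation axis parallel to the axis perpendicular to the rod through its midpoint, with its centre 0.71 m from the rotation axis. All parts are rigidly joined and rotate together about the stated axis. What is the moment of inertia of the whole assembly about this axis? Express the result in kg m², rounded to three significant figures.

Point mass: I_cm = 0; centre at d = 0.75 m, so the parallel axis theorem gives I = 0 + (2)(0.75)² = 1.125 kg m².
Thin rod: I_cm = (1/12)ML² = (1/12)(0.81)(0.37)² = 0.0092408 kg m²; centre at d = 0.27 m, so the parallel axis theorem gives I = 0.0092408 + (0.81)(0.27)² = 0.06829 kg m².
Thin rod: I_cm = (1/12)ML² = (1/12)(4)(0.7)² = 0.16333 kg m²; centre at d = 0.71 m, so the parallel axis theorem gives I = 0.16333 + (4)(0.71)² = 2.1797 kg m².
Total I = 1.125 + 0.06829 + 2.1797 = 3.373 kg m².

3.37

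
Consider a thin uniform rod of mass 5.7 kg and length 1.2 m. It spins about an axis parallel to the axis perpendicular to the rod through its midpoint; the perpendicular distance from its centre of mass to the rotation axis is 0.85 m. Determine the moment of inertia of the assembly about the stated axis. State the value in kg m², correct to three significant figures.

I_cm = (1/12)ML² = (1/12)(5.7)(1.2)² = 0.684 kg m²; centre at d = 0.85 m, so I = I_cm + Md² gives I = 0.684 + (5.7)(0.85)² = 4.8022 kg m².

4.80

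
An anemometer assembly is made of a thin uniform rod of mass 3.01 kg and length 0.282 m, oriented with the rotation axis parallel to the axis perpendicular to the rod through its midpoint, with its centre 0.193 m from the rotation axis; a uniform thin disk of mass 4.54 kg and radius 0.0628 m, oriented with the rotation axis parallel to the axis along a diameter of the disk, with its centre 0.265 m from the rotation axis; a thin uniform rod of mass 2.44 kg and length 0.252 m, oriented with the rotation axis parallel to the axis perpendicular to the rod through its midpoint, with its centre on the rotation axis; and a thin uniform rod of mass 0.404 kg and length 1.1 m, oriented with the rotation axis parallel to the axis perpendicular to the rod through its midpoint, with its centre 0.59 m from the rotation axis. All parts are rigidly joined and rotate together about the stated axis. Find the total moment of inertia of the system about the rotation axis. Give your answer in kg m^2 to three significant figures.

Thin rod: I_cm = (1/12)ML² = (1/12)(3.01)(0.282)² = 0.019947 kg m^2; centre at d = 0.193 m, so the parallel axis theorem gives I = 0.019947 + (3.01)(0.193)² = 0.13207 kg m^2.
Thin disk: I_cm = (1/4)MR² = (1/4)(4.54)(0.0628)² = 0.0044763 kg m^2; centre at d = 0.265 m, so the parallel axis theorem gives I = 0.0044763 + (4.54)(0.265)² = 0.3233 kg m^2.
Thin rod: I_cm = (1/12)ML² = (1/12)(2.44)(0.252)² = 0.012912 kg m^2; axis through the centre, so I = 0.012912 kg m^2.
Thin rod: I_cm = (1/12)ML² = (1/12)(0.404)(1.1)² = 0.040737 kg m^2; centre at d = 0.59 m, so the parallel axis theorem gives I = 0.040737 + (0.404)(0.59)² = 0.18137 kg m^2.
Total I = 0.13207 + 0.3233 + 0.012912 + 0.18137 = 0.64965 kg m^2.

0.650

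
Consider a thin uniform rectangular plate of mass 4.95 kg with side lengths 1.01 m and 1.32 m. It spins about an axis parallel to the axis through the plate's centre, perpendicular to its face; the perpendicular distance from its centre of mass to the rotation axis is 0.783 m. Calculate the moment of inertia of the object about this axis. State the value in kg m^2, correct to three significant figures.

I_cm = (1/12)M(a²+b²) = (1/12)(4.95)[(1.01)² + (1.32)²] = 1.1395 kg m^2; centre at d = 0.783 m, so I = I_cm + Md² gives I = 1.1395 + (4.95)(0.783)² = 4.1743 kg m^2.

4.17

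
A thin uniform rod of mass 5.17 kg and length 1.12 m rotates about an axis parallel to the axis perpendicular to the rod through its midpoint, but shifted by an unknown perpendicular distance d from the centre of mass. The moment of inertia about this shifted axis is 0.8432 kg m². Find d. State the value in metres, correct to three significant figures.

About the centre-of-mass axis, I_cm = (1/12)ML² = (1/12)(5.17)(1.12)² = 0.54044 kg m².
Parallel axis theorem: I = I_cm + Md², so Md² = 0.8432 − 0.54044 = 0.30276 kg m².
d = √(0.30276 / 5.17) = 0.24199 m.

0.242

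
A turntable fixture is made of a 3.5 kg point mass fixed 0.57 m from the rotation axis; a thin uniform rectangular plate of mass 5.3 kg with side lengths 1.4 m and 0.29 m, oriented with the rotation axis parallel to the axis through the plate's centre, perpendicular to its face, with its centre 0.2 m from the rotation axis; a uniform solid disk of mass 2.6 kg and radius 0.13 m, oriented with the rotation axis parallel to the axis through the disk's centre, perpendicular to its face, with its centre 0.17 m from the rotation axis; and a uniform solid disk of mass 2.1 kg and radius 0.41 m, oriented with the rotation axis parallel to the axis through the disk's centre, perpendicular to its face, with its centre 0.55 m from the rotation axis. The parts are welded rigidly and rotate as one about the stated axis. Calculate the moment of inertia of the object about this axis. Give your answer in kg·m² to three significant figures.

Point mass: I_cm = 0; centre at d = 0.57 m, so I = I_cm + Md² gives I = 0 + (3.5)(0.57)² = 1.1371 kg·m².
Rectangular plate: I_cm = (1/12)M(a²+b²) = (1/12)(5.3)[(1.4)² + (0.29)²] = 0.90281 kg·m²; centre at d = 0.2 m, so I = I_cm + Md² gives I = 0.90281 + (5.3)(0.2)² = 1.1148 kg·m².
Solid disk: I_cm = (1/2)MR² = (1/2)(2.6)(0.13)² = 0.02197 kg·m²; centre at d = 0.17 m, so I = I_cm + Md² gives I = 0.02197 + (2.6)(0.17)² = 0.09711 kg·m².
Solid disk: I_cm = (1/2)MR² = (1/2)(2.1)(0.41)² = 0.1765 kg·m²; centre at d = 0.55 m, so I = I_cm + Md² gives I = 0.1765 + (2.1)(0.55)² = 0.81176 kg·m².
Total I = 1.1371 + 1.1148 + 0.09711 + 0.81176 = 3.1608 kg·m².

3.16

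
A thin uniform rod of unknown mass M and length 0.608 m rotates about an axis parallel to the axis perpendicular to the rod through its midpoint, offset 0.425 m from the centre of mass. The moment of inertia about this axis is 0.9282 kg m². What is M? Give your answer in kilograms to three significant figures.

4.39

I = I_cm + Md² = (1/12)ML² + Md² = M·[0.0833333·(0.608)² + (0.425)²] = M·0.21143.
So M = 0.9282 / 0.21143 = 4.3901 kg.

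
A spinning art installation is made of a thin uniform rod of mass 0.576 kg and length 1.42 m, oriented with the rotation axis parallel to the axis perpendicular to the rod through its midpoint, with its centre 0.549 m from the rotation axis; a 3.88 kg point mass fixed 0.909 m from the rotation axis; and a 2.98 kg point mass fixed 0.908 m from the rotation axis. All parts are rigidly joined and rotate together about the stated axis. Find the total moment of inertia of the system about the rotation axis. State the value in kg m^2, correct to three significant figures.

5.93

Thin rod: I_cm = (1/12)ML² = (1/12)(0.576)(1.42)² = 0.096787 kg m^2; centre at d = 0.549 m, so I = I_cm + Md² gives I = 0.096787 + (0.576)(0.549)² = 0.27039 kg m^2.
Point mass: I_cm = 0; centre at d = 0.909 m, so I = I_cm + Md² gives I = 0 + (3.88)(0.909)² = 3.206 kg m^2.
Point mass: I_cm = 0; centre at d = 0.908 m, so I = I_cm + Md² gives I = 0 + (2.98)(0.908)² = 2.4569 kg m^2.
Total I = 0.27039 + 3.206 + 2.4569 = 5.9333 kg m^2.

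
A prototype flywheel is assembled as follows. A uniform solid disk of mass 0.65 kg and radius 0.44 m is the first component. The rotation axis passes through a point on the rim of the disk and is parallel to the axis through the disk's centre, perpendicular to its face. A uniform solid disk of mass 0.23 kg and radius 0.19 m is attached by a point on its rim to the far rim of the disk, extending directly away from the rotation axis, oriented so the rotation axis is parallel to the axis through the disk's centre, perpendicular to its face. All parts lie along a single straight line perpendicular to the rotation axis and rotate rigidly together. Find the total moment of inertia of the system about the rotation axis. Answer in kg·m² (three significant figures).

0.456

Solid disk: I_cm = (1/2)MR² = (1/2)(0.65)(0.44)² = 0.06292 kg·m²; centre at d = 0.44 m, so the parallel axis theorem gives I = 0.06292 + (0.65)(0.44)² = 0.18876 kg·m².
Solid disk: I_cm = (1/2)MR² = (1/2)(0.23)(0.19)² = 0.0041515 kg·m²; centre at d = 0.44 + 0.44 + 0.19 = 1.07 m, so the parallel axis theorem gives I = 0.0041515 + (0.23)(1.07)² = 0.26748 kg·m².
Total I = 0.18876 + 0.26748 = 0.45624 kg·m².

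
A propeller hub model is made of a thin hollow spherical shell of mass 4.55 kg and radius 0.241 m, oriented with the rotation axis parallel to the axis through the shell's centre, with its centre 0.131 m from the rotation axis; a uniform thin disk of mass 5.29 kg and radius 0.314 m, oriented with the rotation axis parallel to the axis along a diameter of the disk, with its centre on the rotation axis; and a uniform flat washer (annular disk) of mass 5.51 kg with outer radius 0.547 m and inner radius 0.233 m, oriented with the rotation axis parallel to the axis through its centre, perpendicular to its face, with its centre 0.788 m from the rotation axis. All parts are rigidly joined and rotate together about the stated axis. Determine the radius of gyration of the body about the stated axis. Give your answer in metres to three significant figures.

Spherical shell: I_cm = (2/3)MR² = (2/3)(4.55)(0.241)² = 0.17618 kg m^2; centre at d = 0.131 m, so I = I_cm + Md² gives I = 0.17618 + (4.55)(0.131)² = 0.25426 kg m^2.
Thin disk: I_cm = (1/4)MR² = (1/4)(5.29)(0.314)² = 0.13039 kg m^2; axis through the centre, so I = 0.13039 kg m^2.
Annular disk: I_cm = (1/2)M(R²+r²) = (1/2)(5.51)[(0.547)² + (0.233)²] = 0.97389 kg m^2; centre at d = 0.788 m, so I = I_cm + Md² gives I = 0.97389 + (5.51)(0.788)² = 4.3953 kg m^2.
Total I = 4.7799 kg m^2; total mass M = 15.35 kg.
k = √(I/M) = √(4.7799/15.35) = 0.55803 m.

0.558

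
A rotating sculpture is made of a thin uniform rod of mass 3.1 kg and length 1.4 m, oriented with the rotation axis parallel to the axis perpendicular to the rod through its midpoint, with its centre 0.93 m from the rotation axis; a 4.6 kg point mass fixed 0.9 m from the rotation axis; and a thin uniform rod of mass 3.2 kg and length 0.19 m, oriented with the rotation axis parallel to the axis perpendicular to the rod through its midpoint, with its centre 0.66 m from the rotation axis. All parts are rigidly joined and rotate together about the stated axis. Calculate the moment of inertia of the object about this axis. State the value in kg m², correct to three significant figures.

8.32

Thin rod: I_cm = (1/12)ML² = (1/12)(3.1)(1.4)² = 0.50633 kg m²; centre at d = 0.93 m, so the parallel axis theorem gives I = 0.50633 + (3.1)(0.93)² = 3.1875 kg m².
Point mass: I_cm = 0; centre at d = 0.9 m, so the parallel axis theorem gives I = 0 + (4.6)(0.9)² = 3.726 kg m².
Thin rod: I_cm = (1/12)ML² = (1/12)(3.2)(0.19)² = 0.0096267 kg m²; centre at d = 0.66 m, so the parallel axis theorem gives I = 0.0096267 + (3.2)(0.66)² = 1.4035 kg m².
Total I = 3.1875 + 3.726 + 1.4035 = 8.3171 kg m².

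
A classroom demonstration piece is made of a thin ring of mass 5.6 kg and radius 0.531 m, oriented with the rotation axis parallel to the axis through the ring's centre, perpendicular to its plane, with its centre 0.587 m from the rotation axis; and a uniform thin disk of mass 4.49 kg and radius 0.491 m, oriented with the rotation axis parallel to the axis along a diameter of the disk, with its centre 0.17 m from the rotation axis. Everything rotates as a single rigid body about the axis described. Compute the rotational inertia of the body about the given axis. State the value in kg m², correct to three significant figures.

3.91

Thin ring: I_cm = MR² = (5.6)(0.531)² = 1.579 kg m²; centre at d = 0.587 m, so I = I_cm + Md² gives I = 1.579 + (5.6)(0.587)² = 3.5086 kg m².
Thin disk: I_cm = (1/4)MR² = (1/4)(4.49)(0.491)² = 0.27061 kg m²; centre at d = 0.17 m, so I = I_cm + Md² gives I = 0.27061 + (4.49)(0.17)² = 0.40037 kg m².
Total I = 3.5086 + 0.40037 = 3.9089 kg m².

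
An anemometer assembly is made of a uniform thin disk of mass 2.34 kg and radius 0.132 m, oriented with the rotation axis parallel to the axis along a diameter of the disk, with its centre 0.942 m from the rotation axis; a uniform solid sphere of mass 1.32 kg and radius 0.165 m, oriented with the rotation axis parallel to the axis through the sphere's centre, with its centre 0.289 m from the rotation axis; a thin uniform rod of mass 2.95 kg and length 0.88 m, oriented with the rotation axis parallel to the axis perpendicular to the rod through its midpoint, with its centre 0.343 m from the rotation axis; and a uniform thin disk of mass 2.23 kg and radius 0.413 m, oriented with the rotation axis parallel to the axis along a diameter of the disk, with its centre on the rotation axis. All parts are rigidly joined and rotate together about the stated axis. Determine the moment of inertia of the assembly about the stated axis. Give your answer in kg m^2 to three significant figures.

2.84

Thin disk: I_cm = (1/4)MR² = (1/4)(2.34)(0.132)² = 0.010193 kg m^2; centre at d = 0.942 m, so I = I_cm + Md² gives I = 0.010193 + (2.34)(0.942)² = 2.0866 kg m^2.
Solid sphere: I_cm = (2/5)MR² = (2/5)(1.32)(0.165)² = 0.014375 kg m^2; centre at d = 0.289 m, so I = I_cm + Md² gives I = 0.014375 + (1.32)(0.289)² = 0.12462 kg m^2.
Thin rod: I_cm = (1/12)ML² = (1/12)(2.95)(0.88)² = 0.19037 kg m^2; centre at d = 0.343 m, so I = I_cm + Md² gives I = 0.19037 + (2.95)(0.343)² = 0.53744 kg m^2.
Thin disk: I_cm = (1/4)MR² = (1/4)(2.23)(0.413)² = 0.095092 kg m^2; axis through the centre, so I = 0.095092 kg m^2.
Total I = 2.0866 + 0.12462 + 0.53744 + 0.095092 = 2.8438 kg m^2.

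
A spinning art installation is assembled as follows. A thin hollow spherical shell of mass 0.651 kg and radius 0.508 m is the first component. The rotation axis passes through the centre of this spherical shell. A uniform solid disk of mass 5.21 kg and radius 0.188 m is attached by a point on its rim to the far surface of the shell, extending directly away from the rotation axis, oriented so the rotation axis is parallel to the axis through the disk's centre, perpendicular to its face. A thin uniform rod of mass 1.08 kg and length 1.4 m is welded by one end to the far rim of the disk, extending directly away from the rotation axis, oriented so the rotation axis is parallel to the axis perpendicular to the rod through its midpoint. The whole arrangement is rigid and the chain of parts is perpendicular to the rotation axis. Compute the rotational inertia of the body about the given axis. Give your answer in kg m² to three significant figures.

5.61

Spherical shell: I_cm = (2/3)MR² = (2/3)(0.651)(0.508)² = 0.112 kg m²; axis through the centre, so I = 0.112 kg m².
Solid disk: I_cm = (1/2)MR² = (1/2)(5.21)(0.188)² = 0.092071 kg m²; centre at d = 0.508 + 0.188 = 0.696 m, so the parallel axis theorem gives I = 0.092071 + (5.21)(0.696)² = 2.6159 kg m².
Thin rod: I_cm = (1/12)ML² = (1/12)(1.08)(1.4)² = 0.1764 kg m²; centre at d = 0.508 + 0.188 + 0.188 + 0.7 = 1.584 m, so the parallel axis theorem gives I = 0.1764 + (1.08)(1.584)² = 2.8862 kg m².
Total I = 0.112 + 2.6159 + 2.8862 = 5.6141 kg m².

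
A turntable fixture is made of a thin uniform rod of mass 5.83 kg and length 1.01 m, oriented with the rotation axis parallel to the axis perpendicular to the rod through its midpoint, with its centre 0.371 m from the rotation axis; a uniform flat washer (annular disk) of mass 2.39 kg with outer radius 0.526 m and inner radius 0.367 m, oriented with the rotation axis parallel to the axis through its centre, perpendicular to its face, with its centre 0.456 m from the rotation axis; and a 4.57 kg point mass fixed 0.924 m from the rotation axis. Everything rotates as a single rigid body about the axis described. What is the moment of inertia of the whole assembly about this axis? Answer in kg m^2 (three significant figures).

Thin rod: I_cm = (1/12)ML² = (1/12)(5.83)(1.01)² = 0.4956 kg m^2; centre at d = 0.371 m, so the parallel axis theorem gives I = 0.4956 + (5.83)(0.371)² = 1.298 kg m^2.
Annular disk: I_cm = (1/2)M(R²+r²) = (1/2)(2.39)[(0.526)² + (0.367)²] = 0.49158 kg m^2; centre at d = 0.456 m, so the parallel axis theorem gives I = 0.49158 + (2.39)(0.456)² = 0.98855 kg m^2.
Point mass: I_cm = 0; centre at d = 0.924 m, so the parallel axis theorem gives I = 0 + (4.57)(0.924)² = 3.9018 kg m^2.
Total I = 1.298 + 0.98855 + 3.9018 = 6.1884 kg m^2.

6.19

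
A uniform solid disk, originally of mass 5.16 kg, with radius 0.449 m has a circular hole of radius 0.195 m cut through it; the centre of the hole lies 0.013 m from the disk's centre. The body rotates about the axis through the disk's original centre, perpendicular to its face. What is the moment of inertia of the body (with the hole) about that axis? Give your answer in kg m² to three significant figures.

Unpierced body about its centre: I₀ = (1/2)MR² = (1/2)(5.16)(0.449)² = 0.52013 kg m².
The removed disk has mass m = M·(r/R)² = (5.16)(0.195/0.449)² = 0.97325 kg (same uniform areal density).
Its moment of inertia about the rotation axis (parallel-axis theorem): I_hole = (1/2)mr² + md² = (1/2)(0.97325)(0.195)² + (0.97325)(0.013)² = 0.018668 kg m².
Treating the hole as negative mass, I = I₀ − I_hole = 0.52013 − 0.018668 = 0.50146 kg m².

0.501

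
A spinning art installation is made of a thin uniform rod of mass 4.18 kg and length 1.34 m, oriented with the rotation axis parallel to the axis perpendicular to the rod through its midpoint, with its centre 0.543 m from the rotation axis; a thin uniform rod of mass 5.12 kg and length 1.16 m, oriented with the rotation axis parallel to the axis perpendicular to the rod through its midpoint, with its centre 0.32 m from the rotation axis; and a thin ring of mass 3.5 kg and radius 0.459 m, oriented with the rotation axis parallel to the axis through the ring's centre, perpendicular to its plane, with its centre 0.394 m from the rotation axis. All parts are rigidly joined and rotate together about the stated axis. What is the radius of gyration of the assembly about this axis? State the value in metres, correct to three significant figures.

Thin rod: I_cm = (1/12)ML² = (1/12)(4.18)(1.34)² = 0.62547 kg·m²; centre at d = 0.543 m, so the parallel axis theorem gives I = 0.62547 + (4.18)(0.543)² = 1.8579 kg·m².
Thin rod: I_cm = (1/12)ML² = (1/12)(5.12)(1.16)² = 0.57412 kg·m²; centre at d = 0.32 m, so the parallel axis theorem gives I = 0.57412 + (5.12)(0.32)² = 1.0984 kg·m².
Thin ring: I_cm = MR² = (3.5)(0.459)² = 0.73738 kg·m²; centre at d = 0.394 m, so the parallel axis theorem gives I = 0.73738 + (3.5)(0.394)² = 1.2807 kg·m².
Total I = 4.2371 kg·m²; total mass M = 12.8 kg.
k = √(I/M) = √(4.2371/12.8) = 0.57534 m.

0.575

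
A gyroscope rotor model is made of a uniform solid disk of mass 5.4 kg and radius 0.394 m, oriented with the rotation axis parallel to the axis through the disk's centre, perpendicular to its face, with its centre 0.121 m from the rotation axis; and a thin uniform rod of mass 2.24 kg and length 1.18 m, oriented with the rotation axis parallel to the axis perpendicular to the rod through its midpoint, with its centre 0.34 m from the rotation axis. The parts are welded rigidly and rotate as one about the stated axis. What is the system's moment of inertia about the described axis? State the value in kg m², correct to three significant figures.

Solid disk: I_cm = (1/2)MR² = (1/2)(5.4)(0.394)² = 0.41914 kg m²; centre at d = 0.121 m, so I = I_cm + Md² gives I = 0.41914 + (5.4)(0.121)² = 0.4982 kg m².
Thin rod: I_cm = (1/12)ML² = (1/12)(2.24)(1.18)² = 0.25991 kg m²; centre at d = 0.34 m, so I = I_cm + Md² gives I = 0.25991 + (2.24)(0.34)² = 0.51886 kg m².
Total I = 0.4982 + 0.51886 = 1.0171 kg m².

1.02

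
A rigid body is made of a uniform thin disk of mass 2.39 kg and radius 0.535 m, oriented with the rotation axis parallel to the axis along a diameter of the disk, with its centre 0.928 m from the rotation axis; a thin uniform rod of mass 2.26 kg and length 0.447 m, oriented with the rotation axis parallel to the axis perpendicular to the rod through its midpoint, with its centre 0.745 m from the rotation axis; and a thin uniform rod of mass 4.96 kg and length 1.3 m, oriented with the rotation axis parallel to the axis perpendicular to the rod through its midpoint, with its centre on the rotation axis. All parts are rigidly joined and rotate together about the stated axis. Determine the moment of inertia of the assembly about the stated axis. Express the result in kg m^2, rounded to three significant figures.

4.22

Thin disk: I_cm = (1/4)MR² = (1/4)(2.39)(0.535)² = 0.17102 kg m^2; centre at d = 0.928 m, so the parallel axis theorem gives I = 0.17102 + (2.39)(0.928)² = 2.2292 kg m^2.
Thin rod: I_cm = (1/12)ML² = (1/12)(2.26)(0.447)² = 0.037631 kg m^2; centre at d = 0.745 m, so the parallel axis theorem gives I = 0.037631 + (2.26)(0.745)² = 1.292 kg m^2.
Thin rod: I_cm = (1/12)ML² = (1/12)(4.96)(1.3)² = 0.69853 kg m^2; axis through the centre, so I = 0.69853 kg m^2.
Total I = 2.2292 + 1.292 + 0.69853 = 4.2198 kg m^2.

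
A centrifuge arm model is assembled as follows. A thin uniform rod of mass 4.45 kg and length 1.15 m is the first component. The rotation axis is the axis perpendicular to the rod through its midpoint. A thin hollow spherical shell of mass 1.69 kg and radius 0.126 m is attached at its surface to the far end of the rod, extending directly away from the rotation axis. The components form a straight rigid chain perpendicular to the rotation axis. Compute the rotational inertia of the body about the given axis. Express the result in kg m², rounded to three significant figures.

1.34

Thin rod: I_cm = (1/12)ML² = (1/12)(4.45)(1.15)² = 0.49043 kg m²; axis through the centre, so I = 0.49043 kg m².
Spherical shell: I_cm = (2/3)MR² = (2/3)(1.69)(0.126)² = 0.017887 kg m²; centre at d = 0.575 + 0.126 = 0.701 m, so I = I_cm + Md² gives I = 0.017887 + (1.69)(0.701)² = 0.84835 kg m².
Total I = 0.49043 + 0.84835 = 1.3388 kg m².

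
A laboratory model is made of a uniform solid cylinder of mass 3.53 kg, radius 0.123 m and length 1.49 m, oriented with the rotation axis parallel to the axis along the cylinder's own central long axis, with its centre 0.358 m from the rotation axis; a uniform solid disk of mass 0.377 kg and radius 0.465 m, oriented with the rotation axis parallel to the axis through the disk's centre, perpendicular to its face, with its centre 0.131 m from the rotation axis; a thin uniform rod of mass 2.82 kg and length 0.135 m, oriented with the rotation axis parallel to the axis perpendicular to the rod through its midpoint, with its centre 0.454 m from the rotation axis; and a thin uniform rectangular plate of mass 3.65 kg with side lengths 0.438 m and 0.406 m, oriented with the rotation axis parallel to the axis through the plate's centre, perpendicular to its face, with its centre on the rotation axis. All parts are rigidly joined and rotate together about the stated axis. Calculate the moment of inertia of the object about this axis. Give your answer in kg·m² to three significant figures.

Solid cylinder: I_cm = (1/2)MR² = (1/2)(3.53)(0.123)² = 0.026703 kg·m²; centre at d = 0.358 m, so I = I_cm + Md² gives I = 0.026703 + (3.53)(0.358)² = 0.47912 kg·m².
Solid disk: I_cm = (1/2)MR² = (1/2)(0.377)(0.465)² = 0.040758 kg·m²; centre at d = 0.131 m, so I = I_cm + Md² gives I = 0.040758 + (0.377)(0.131)² = 0.047228 kg·m².
Thin rod: I_cm = (1/12)ML² = (1/12)(2.82)(0.135)² = 0.0042829 kg·m²; centre at d = 0.454 m, so I = I_cm + Md² gives I = 0.0042829 + (2.82)(0.454)² = 0.58553 kg·m².
Rectangular plate: I_cm = (1/12)M(a²+b²) = (1/12)(3.65)[(0.438)² + (0.406)²] = 0.10849 kg·m²; axis through the centre, so I = 0.10849 kg·m².
Total I = 0.47912 + 0.047228 + 0.58553 + 0.10849 = 1.2204 kg·m².

1.22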